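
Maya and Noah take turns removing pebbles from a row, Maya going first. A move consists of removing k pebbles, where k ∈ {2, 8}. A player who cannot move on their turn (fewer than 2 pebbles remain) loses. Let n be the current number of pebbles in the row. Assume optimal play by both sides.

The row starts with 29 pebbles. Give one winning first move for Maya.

Use the standard recursion: the mover loses at a terminal position; elsewhere, the mover wins exactly when some move hands the opponent an L position.
n=0: no move → L
n=1: no move → L
n=2: →0(L), so W
n=3: →1(L), so W
n=4: →2(W) only, which is W, so L
n=5: →3(W) only, which is W, so L
n=6: →4(L), so W
n=7: →5(L), so W
n=8: →0(L), so W
n=9: →1(L), so W
n=10: →8(W), 2(W) — all W, so L
n=11: →9(W), 3(W) — all W, so L
n=12: →10(L), so W
n=13: →11(L), so W
n=14: →12(W), 6(W) — all W, so L
n=15: →13(W), 7(W) — all W, so L
n=16: →14(L), so W
n=17: →15(L), so W
n=18: →10(L), so W
n=19: →11(L), so W
n=20: →18(W), 12(W) — all W, so L
n=21: →19(W), 13(W) — all W, so L
n=22: →20(L), so W
n=23: →21(L), so W
n=24: →22(W), 16(W) — all W, so L
n=25: →23(W), 17(W) — all W, so L
n=26: →24(L), so W
n=27: →25(L), so W
n=28: →20(L), so W
n=29: →21(L), so W
From 29, the L positions reachable in one move are: 21.

Remove 8, leaving 21.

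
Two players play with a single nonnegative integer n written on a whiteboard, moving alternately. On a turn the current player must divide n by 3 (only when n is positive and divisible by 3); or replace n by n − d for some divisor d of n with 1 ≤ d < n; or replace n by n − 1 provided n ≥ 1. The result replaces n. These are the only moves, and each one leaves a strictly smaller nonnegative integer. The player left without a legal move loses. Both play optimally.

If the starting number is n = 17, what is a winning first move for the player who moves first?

Positions with no move are L. A position that does have a move is losing for the player to move precisely when every available move leads to a winning position for the opponent. Fill in the labels:
n=0: no move → L
n=1: →0(L), so W
n=2: →1(W) only, which is W, so L
n=3: →2(L), so W
n=4: →2(L), so W
n=5: →4(W) only, which is W, so L
n=6: →2(L), so W
n=7: →6(W) only, which is W, so L
n=8: →7(L), so W
n=9: →3(W), 6(W), 8(W) — all W, so L
n=10: →5(L), so W
n=11: →10(W) only, which is W, so L
n=12: →9(L), so W
n=13: →12(W) only, which is W, so L
n=14: →7(L), so W
n=15: →5(L), so W
n=16: →8(W), 12(W), 14(W), 15(W) — all W, so L
n=17: →16(L), so W
From 17, the L positions reachable in one move are: 16.

Move to 16.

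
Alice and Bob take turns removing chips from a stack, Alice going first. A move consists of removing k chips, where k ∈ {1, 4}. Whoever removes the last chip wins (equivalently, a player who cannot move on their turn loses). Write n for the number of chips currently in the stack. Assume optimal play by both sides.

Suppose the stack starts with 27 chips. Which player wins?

Label each position W (a win for the player to move) or L (a loss). A position with no legal move is L; any other position is W exactly when some move reaches an L, and L when every move reaches a W.
n=0: no move → L
n=1: W (go to 0, an L position)
n=2: L (sole option 1(W) is W)
n=3: W (go to 2, an L position)
n=4: W (go to 0, an L position)
n=5: L (options 4(W), 1(W) are all W)
n=6: W (go to 5, an L position)
n=7: L (options 6(W), 3(W) are all W)
n=8: W (go to 7, an L position)
n=9: W (go to 5, an L position)
n=10: L (options 9(W), 6(W) are all W)
n=11: W (go to 10, an L position)
n=12: L (options 11(W), 8(W) are all W)
n=13: W (go to 12, an L position)
n=14: W (go to 10, an L position)
n=15: L (options 14(W), 11(W) are all W)
n=16: W (go to 15, an L position)
n=17: L (options 16(W), 13(W) are all W)
n=18: W (go to 17, an L position)
n=19: W (go to 15, an L position)
n=20: L (options 19(W), 16(W) are all W)
n=21: W (go to 20, an L position)
n=22: L (options 21(W), 18(W) are all W)
n=23: W (go to 22, an L position)
n=24: W (go to 20, an L position)
n=25: L (options 24(W), 21(W) are all W)
n=26: W (go to 25, an L position)
n=27: L (options 26(W), 23(W) are all W)
Every move from 27 reaches a W position, so the mover loses.

Bob wins.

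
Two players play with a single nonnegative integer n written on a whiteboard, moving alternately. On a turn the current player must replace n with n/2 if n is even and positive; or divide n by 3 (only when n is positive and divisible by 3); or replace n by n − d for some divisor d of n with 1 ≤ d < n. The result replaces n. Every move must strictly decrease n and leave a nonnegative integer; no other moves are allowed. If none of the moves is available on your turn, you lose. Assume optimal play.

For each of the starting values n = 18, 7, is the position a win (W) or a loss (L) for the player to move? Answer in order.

18: W, 7: L

Work bottom-up. With no move the player to move loses. Otherwise the position is W if at least one move leads to an L position for the opponent, and L if every move leads to a W.
n=0: no move → L
n=1: no move → L
n=2: W (go to 1, an L position)
n=3: W (go to 1, an L position)
n=4: L (options 2(W), 3(W) are all W)
n=5: W (go to 4, an L position)
n=6: W (go to 4, an L position)
n=7: L (sole option 6(W) is W)
n=8: W (go to 4, an L position)
n=9: L (options 3(W), 6(W), 8(W) are all W)
n=10: W (go to 9, an L position)
n=11: L (sole option 10(W) is W)
n=12: W (go to 4, an L position)
n=13: L (sole option 12(W) is W)
n=14: W (go to 7, an L position)
n=15: L (options 5(W), 10(W), 12(W), 14(W) are all W)
n=16: W (go to 15, an L position)
n=17: L (sole option 16(W) is W)
n=18: W (go to 9, an L position)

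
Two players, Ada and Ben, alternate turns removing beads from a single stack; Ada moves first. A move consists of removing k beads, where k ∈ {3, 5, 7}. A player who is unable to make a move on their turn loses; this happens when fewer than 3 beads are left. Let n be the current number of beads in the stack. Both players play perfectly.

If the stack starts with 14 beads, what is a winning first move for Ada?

Remove 3, leaving 11.

Use the standard recursion: the mover loses at a terminal position; elsewhere, the mover wins exactly when some move hands the opponent an L position.
n=0: no move → L
n=1: no move → L
n=2: no move → L
n=3: W (go to 0, an L position)
n=4: W (go to 1, an L position)
n=5: W (go to 2, an L position)
n=6: W (go to 1, an L position)
n=7: W (go to 2, an L position)
n=8: W (go to 1, an L position)
n=9: W (go to 2, an L position)
n=10: L (options 7(W), 5(W), 3(W) are all W)
n=11: L (options 8(W), 6(W), 4(W) are all W)
n=12: L (options 9(W), 7(W), 5(W) are all W)
n=13: W (go to 10, an L position)
n=14: W (go to 11, an L position)
From 14, the L positions reachable in one move are: 11.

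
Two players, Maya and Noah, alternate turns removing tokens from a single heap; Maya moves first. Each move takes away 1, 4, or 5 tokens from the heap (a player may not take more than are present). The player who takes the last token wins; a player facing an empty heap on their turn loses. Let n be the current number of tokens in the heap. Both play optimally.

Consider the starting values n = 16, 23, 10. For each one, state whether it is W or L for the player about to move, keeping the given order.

16: L, 23: W, 10: L

Classify positions by backward induction: terminal positions (no move available) are L. From any other position, the mover wins iff some move reaches an L.
n=0: no move → L
n=1: →0(L), so W
n=2: →1(W) only, which is W, so L
n=3: →2(L), so W
n=4: →0(L), so W
n=5: →0(L), so W
n=6: →2(L), so W
n=7: →2(L), so W
n=8: →7(W), 4(W), 3(W) — all W, so L
n=9: →8(L), so W
n=10: →9(W), 6(W), 5(W) — all W, so L
n=11: →10(L), so W
n=12: →8(L), so W
n=13: →8(L), so W
n=14: →10(L), so W
n=15: →10(L), so W
n=16: →15(W), 12(W), 11(W) — all W, so L
n=17: →16(L), so W
n=18: →17(W), 14(W), 13(W) — all W, so L
n=19: →18(L), so W
n=20: →16(L), so W
n=21: →16(L), so W
n=22: →18(L), so W
n=23: →18(L), so W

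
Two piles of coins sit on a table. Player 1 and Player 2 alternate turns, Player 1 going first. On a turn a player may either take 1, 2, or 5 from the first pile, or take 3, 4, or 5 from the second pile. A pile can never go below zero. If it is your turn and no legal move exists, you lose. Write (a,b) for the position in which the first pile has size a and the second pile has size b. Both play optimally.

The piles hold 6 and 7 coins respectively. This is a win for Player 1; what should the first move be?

Compute win/loss labels from the base case upward. A position with no move is L. Any other position is W if it can reach an L in one move, else L.
No move ever increases a pile, so every position that can arise here has a ≤ 6 and b ≤ 7; it is enough to label the cells with 0 ≤ a ≤ 6 and 0 ≤ b ≤ 7.
Every move lowers a or b (never raises either), so fill the grid row by row in increasing a, and left to right within a row: each cell's successors are then already labelled.
      b=0  b=1  b=2  b=3  b=4  b=5  b=6  b=7
a=0:    L    L    L    W    W    W    W    W
a=1:    W    W    W    L    L    L    W    W
a=2:    W    W    W    W    W    W    L    L
a=3:    L    L    L    W    W    W    W    W
a=4:    W    W    W    L    L    L    W    W
a=5:    W    W    W    W    W    W    L    L
a=6:    L    L    L    W    W    W    W    W
Cells with no legal move (terminal, hence L): (0,0), (0,1), (0,2).
The remaining L cells, each justified by listing all of its moves:
(1,3): moves to (0,3)(W), (1,0)(W); every one is W ⇒ L
(1,4): moves to (0,4)(W), (1,1)(W), (1,0)(W); every one is W ⇒ L
(1,5): moves to (0,5)(W), (1,2)(W), (1,1)(W), (1,0)(W); every one is W ⇒ L
(2,6): moves to (1,6)(W), (0,6)(W), (2,3)(W), (2,2)(W), (2,1)(W); every one is W ⇒ L
(2,7): moves to (1,7)(W), (0,7)(W), (2,4)(W), (2,3)(W), (2,2)(W); every one is W ⇒ L
(3,0): moves to (2,0)(W), (1,0)(W); every one is W ⇒ L
(3,1): moves to (2,1)(W), (1,1)(W); every one is W ⇒ L
(3,2): moves to (2,2)(W), (1,2)(W); every one is W ⇒ L
(4,3): moves to (3,3)(W), (2,3)(W), (4,0)(W); every one is W ⇒ L
(4,4): moves to (3,4)(W), (2,4)(W), (4,1)(W), (4,0)(W); every one is W ⇒ L
(4,5): moves to (3,5)(W), (2,5)(W), (4,2)(W), (4,1)(W), (4,0)(W); every one is W ⇒ L
(5,6): moves to (4,6)(W), (3,6)(W), (0,6)(W), (5,3)(W), (5,2)(W), (5,1)(W); every one is W ⇒ L
(5,7): moves to (4,7)(W), (3,7)(W), (0,7)(W), (5,4)(W), (5,3)(W), (5,2)(W); every one is W ⇒ L
(6,0): moves to (5,0)(W), (4,0)(W), (1,0)(W); every one is W ⇒ L
(6,1): moves to (5,1)(W), (4,1)(W), (1,1)(W); every one is W ⇒ L
(6,2): moves to (5,2)(W), (4,2)(W), (1,2)(W); every one is W ⇒ L
Every other cell has at least one move into one of the L cells above, so it is W.
From (6,7), the L positions reachable in one move are: (5,7), (6,2). Any move reaching one of these is winning.

Move to (5,7).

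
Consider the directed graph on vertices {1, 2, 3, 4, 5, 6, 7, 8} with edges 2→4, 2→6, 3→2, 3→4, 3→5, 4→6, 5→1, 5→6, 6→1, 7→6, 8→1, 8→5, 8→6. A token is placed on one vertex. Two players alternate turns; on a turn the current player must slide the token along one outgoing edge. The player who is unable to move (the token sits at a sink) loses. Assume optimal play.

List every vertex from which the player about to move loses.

1, 4, 7

Classify positions by backward induction: terminal positions (no move available) are L. From any other position, the mover wins iff some move reaches an L.
Every edge goes from a vertex to one that appears earlier in the order 1, 6, 5, 4, 8, 7, 2, 3, so processing vertices in that order labels each vertex after all of its successors.
1: no outgoing edge → L
6: can move to 1, which is L ⇒ W
5: can move to 1, which is L ⇒ W
4: the only move is to 6(W), a W ⇒ L
8: can move to 1, which is L ⇒ W
7: the only move is to 6(W), a W ⇒ L
2: can move to 4, which is L ⇒ W
3: can move to 4, which is L ⇒ W
The losing starting vertices are exactly the entries labelled L in this table (3 of them).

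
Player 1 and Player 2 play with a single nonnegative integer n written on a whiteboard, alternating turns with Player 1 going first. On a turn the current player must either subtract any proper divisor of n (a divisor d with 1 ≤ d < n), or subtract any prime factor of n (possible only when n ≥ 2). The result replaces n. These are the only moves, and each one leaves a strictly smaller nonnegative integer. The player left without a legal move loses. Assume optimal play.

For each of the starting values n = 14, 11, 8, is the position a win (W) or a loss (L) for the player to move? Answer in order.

14: L, 11: W, 8: W

Work bottom-up. With no move the player to move loses. Otherwise the position is W if at least one move leads to an L position for the opponent, and L if every move leads to a W.
n=0: no move → L
n=1: no move → L
n=2: reaches L-position 0 → W
n=3: reaches L-position 0 → W
n=4: only reaches 2(W), 3(W), all W → L
n=5: reaches L-position 0 → W
n=6: reaches L-position 4 → W
n=7: reaches L-position 0 → W
n=8: reaches L-position 4 → W
n=9: only reaches 6(W), 8(W), all W → L
n=10: reaches L-position 9 → W
n=11: reaches L-position 0 → W
n=12: reaches L-position 9 → W
n=13: reaches L-position 0 → W
n=14: only reaches 7(W), 12(W), 13(W), all W → L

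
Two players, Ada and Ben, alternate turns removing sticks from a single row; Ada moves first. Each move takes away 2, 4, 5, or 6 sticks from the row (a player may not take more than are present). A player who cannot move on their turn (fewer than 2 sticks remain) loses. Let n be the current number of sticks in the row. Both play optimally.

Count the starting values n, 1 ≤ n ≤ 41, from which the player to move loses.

11

Classify positions by backward induction: terminal positions (no move available) are L. From any other position, the mover wins iff some move reaches an L.
n=0: no move → L
n=1: no move → L
n=2: W (go to 0, an L position)
n=3: W (go to 1, an L position)
n=4: W (go to 0, an L position)
n=5: W (go to 1, an L position)
n=6: W (go to 1, an L position)
n=7: W (go to 1, an L position)
n=8: L (options 6(W), 4(W), 3(W), 2(W) are all W)
n=9: L (options 7(W), 5(W), 4(W), 3(W) are all W)
n=10: W (go to 8, an L position)
n=11: W (go to 9, an L position)
n=12: W (go to 8, an L position)
n=13: W (go to 9, an L position)
n=14: W (go to 9, an L position)
n=15: W (go to 9, an L position)
n=16: L (options 14(W), 12(W), 11(W), 10(W) are all W)
n=17: L (options 15(W), 13(W), 12(W), 11(W) are all W)
n=18: W (go to 16, an L position)
n=19: W (go to 17, an L position)
n=20: W (go to 16, an L position)
n=21: W (go to 17, an L position)
n=22: W (go to 17, an L position)
n=23: W (go to 17, an L position)
n=24: L (options 22(W), 20(W), 19(W), 18(W) are all W)
n=25: L (options 23(W), 21(W), 20(W), 19(W) are all W)
n=26: W (go to 24, an L position)
n=27: W (go to 25, an L position)
n=28: W (go to 24, an L position)
n=29: W (go to 25, an L position)
n=30: W (go to 25, an L position)
n=31: W (go to 25, an L position)
n=32: L (options 30(W), 28(W), 27(W), 26(W) are all W)
n=33: L (options 31(W), 29(W), 28(W), 27(W) are all W)
n=34: W (go to 32, an L position)
n=35: W (go to 33, an L position)
n=36: W (go to 32, an L position)
n=37: W (go to 33, an L position)
n=38: W (go to 33, an L position)
n=39: W (go to 33, an L position)
n=40: L (options 38(W), 36(W), 35(W), 34(W) are all W)
n=41: L (options 39(W), 37(W), 36(W), 35(W) are all W)
L entries with 1 ≤ n ≤ 41 (n=0 is outside the asked range and is not counted): n = 1, 8, 9, 16, 17, 24, 25, 32, 33, 40, 41; that makes 11.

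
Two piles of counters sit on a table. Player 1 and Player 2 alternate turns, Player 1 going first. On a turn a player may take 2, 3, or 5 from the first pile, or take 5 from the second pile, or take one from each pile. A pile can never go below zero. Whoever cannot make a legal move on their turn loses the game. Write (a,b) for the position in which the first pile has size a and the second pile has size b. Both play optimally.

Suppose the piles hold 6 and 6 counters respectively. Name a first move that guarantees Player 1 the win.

Label each position W (a win for the player to move) or L (a loss). A position with no legal move is L; any other position is W exactly when some move reaches an L, and L when every move reaches a W.
No move ever increases a pile, so every position that can arise here has a ≤ 6 and b ≤ 6; it is enough to label the cells with 0 ≤ a ≤ 6 and 0 ≤ b ≤ 6.
Every move lowers a or b (never raises either), so fill the grid row by row in increasing a, and left to right within a row: each cell's successors are then already labelled.
      b=0  b=1  b=2  b=3  b=4  b=5  b=6
a=0:    L    L    L    L    L    W    W
a=1:    L    W    W    W    W    W    L
a=2:    W    W    W    W    W    L    L
a=3:    W    W    W    W    W    L    W
a=4:    W    L    L    L    L    W    W
a=5:    W    W    W    W    W    W    W
a=6:    W    W    W    W    W    W    W
Cells with no legal move (terminal, hence L): (0,0), (0,1), (0,2), (0,3), (0,4), (1,0).
The remaining L cells, each justified by listing all of its moves:
(1,6): only reaches (1,1)(W), (0,5)(W), all W → L
(2,5): only reaches (0,5)(W), (2,0)(W), (1,4)(W), all W → L
(2,6): only reaches (0,6)(W), (2,1)(W), (1,5)(W), all W → L
(3,5): only reaches (1,5)(W), (0,5)(W), (3,0)(W), (2,4)(W), all W → L
(4,1): only reaches (2,1)(W), (1,1)(W), (3,0)(W), all W → L
(4,2): only reaches (2,2)(W), (1,2)(W), (3,1)(W), all W → L
(4,3): only reaches (2,3)(W), (1,3)(W), (3,2)(W), all W → L
(4,4): only reaches (2,4)(W), (1,4)(W), (3,3)(W), all W → L
Every other cell has at least one move into one of the L cells above, so it is W.
From (6,6), the L positions reachable in one move are: (1,6).

Move to (1,6).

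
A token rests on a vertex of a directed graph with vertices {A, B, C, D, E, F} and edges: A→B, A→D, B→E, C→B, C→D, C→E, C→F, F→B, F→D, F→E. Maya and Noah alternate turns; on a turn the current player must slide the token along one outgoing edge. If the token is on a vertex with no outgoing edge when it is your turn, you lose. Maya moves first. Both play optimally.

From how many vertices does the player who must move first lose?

2

Positions with no move are L. A position that does have a move is losing for the player to move precisely when every available move leads to a winning position for the opponent. Fill in the labels:
Every edge goes from a vertex to one that appears earlier in the order E, D, B, F, A, C, so processing vertices in that order labels each vertex after all of its successors.
E: no outgoing edge → L
D: no outgoing edge → L
B: reaches L-position E → W
F: reaches L-position D → W
A: reaches L-position D → W
C: reaches L-position D → W
The L vertices are D, E; that is 2 in all.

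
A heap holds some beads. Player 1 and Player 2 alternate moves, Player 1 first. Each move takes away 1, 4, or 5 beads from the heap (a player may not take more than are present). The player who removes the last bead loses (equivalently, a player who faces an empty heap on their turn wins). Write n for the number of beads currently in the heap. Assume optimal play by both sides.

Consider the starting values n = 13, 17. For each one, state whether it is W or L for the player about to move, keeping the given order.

13: W, 17: L

Work bottom-up. With no move the player to move wins. Otherwise the position is W if at least one move leads to an L position for the opponent, and L if every move leads to a W.
n=0: no move; the opponent has just taken the last bead and therefore loses → W
n=1: →0(W) only, which is W, so L
n=2: →1(L), so W
n=3: →2(W) only, which is W, so L
n=4: →3(L), so W
n=5: →1(L), so W
n=6: →1(L), so W
n=7: →3(L), so W
n=8: →3(L), so W
n=9: →8(W), 5(W), 4(W) — all W, so L
n=10: →9(L), so W
n=11: →10(W), 7(W), 6(W) — all W, so L
n=12: →11(L), so W
n=13: →9(L), so W
n=14: →9(L), so W
n=15: →11(L), so W
n=16: →11(L), so W
n=17: →16(W), 13(W), 12(W) — all W, so L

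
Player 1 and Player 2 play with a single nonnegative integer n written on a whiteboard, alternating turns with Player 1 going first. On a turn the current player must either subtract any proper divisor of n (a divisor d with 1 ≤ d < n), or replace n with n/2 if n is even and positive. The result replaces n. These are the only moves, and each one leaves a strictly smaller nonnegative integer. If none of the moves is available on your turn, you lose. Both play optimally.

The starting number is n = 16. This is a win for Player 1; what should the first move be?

Move to 15.

Classify positions by backward induction: terminal positions (no move available) are L. From any other position, the mover wins iff some move reaches an L.
n=0: no move → L
n=1: no move → L
n=2: can move to 1, which is L ⇒ W
n=3: the only move is to 2(W), a W ⇒ L
n=4: can move to 3, which is L ⇒ W
n=5: the only move is to 4(W), a W ⇒ L
n=6: can move to 3, which is L ⇒ W
n=7: the only move is to 6(W), a W ⇒ L
n=8: can move to 7, which is L ⇒ W
n=9: moves to 6(W), 8(W); every one is W ⇒ L
n=10: can move to 5, which is L ⇒ W
n=11: the only move is to 10(W), a W ⇒ L
n=12: can move to 9, which is L ⇒ W
n=13: the only move is to 12(W), a W ⇒ L
n=14: can move to 7, which is L ⇒ W
n=15: moves to 10(W), 12(W), 14(W); every one is W ⇒ L
n=16: can move to 15, which is L ⇒ W
From 16, the L positions reachable in one move are: 15.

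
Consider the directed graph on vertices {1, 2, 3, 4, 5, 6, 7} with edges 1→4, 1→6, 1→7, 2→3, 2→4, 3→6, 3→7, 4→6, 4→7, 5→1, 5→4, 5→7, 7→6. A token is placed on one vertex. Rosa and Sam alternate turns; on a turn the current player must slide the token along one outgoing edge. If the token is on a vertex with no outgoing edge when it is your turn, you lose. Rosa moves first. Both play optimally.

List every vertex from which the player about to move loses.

2, 5, 6

Positions with no move are L. A position that does have a move is losing for the player to move precisely when every available move leads to a winning position for the opponent. Fill in the labels:
Every edge goes from a vertex to one that appears earlier in the order 6, 7, 3, 4, 1, 2, 5, so processing vertices in that order labels each vertex after all of its successors.
6: no outgoing edge → L
7: reaches L-position 6 → W
3: reaches L-position 6 → W
4: reaches L-position 6 → W
1: reaches L-position 6 → W
2: only reaches 4(W), 3(W), all W → L
5: only reaches 1(W), 4(W), 7(W), all W → L
The losing starting vertices are exactly the entries labelled L in this table (3 of them).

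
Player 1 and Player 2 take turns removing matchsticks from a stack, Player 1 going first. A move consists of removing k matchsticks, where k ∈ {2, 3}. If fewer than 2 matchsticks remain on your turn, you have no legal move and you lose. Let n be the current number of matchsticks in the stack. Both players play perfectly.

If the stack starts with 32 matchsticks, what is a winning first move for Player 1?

Remove 2, leaving 30.

Build the W/L table. Terminal = L. A non-terminal position is W if it has a move to some L; otherwise it is L.
n=0: no move → L
n=1: no move → L
n=2: can move to 0, which is L ⇒ W
n=3: can move to 1, which is L ⇒ W
n=4: can move to 1, which is L ⇒ W
n=5: moves to 3(W), 2(W); every one is W ⇒ L
n=6: moves to 4(W), 3(W); every one is W ⇒ L
n=7: can move to 5, which is L ⇒ W
n=8: can move to 6, which is L ⇒ W
n=9: can move to 6, which is L ⇒ W
n=10: moves to 8(W), 7(W); every one is W ⇒ L
n=11: moves to 9(W), 8(W); every one is W ⇒ L
n=12: can move to 10, which is L ⇒ W
n=13: can move to 11, which is L ⇒ W
n=14: can move to 11, which is L ⇒ W
n=15: moves to 13(W), 12(W); every one is W ⇒ L
n=16: moves to 14(W), 13(W); every one is W ⇒ L
n=17: can move to 15, which is L ⇒ W
n=18: can move to 16, which is L ⇒ W
n=19: can move to 16, which is L ⇒ W
n=20: moves to 18(W), 17(W); every one is W ⇒ L
n=21: moves to 19(W), 18(W); every one is W ⇒ L
n=22: can move to 20, which is L ⇒ W
n=23: can move to 21, which is L ⇒ W
n=24: can move to 21, which is L ⇒ W
n=25: moves to 23(W), 22(W); every one is W ⇒ L
n=26: moves to 24(W), 23(W); every one is W ⇒ L
n=27: can move to 25, which is L ⇒ W
n=28: can move to 26, which is L ⇒ W
n=29: can move to 26, which is L ⇒ W
n=30: moves to 28(W), 27(W); every one is W ⇒ L
n=31: moves to 29(W), 28(W); every one is W ⇒ L
n=32: can move to 30, which is L ⇒ W
From 32, the L positions reachable in one move are: 30.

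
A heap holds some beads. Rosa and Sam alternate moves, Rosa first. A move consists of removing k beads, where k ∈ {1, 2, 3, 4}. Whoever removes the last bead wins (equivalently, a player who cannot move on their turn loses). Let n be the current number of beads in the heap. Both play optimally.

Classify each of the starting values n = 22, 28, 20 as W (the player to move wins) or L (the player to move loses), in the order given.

Build the W/L table. Terminal = L. A non-terminal position is W if it has a move to some L; otherwise it is L.
n=0: no move → L
n=1: can move to 0, which is L ⇒ W
n=2: can move to 0, which is L ⇒ W
n=3: can move to 0, which is L ⇒ W
n=4: can move to 0, which is L ⇒ W
n=5: moves to 4(W), 3(W), 2(W), 1(W); every one is W ⇒ L
n=6: can move to 5, which is L ⇒ W
n=7: can move to 5, which is L ⇒ W
n=8: can move to 5, which is L ⇒ W
n=9: can move to 5, which is L ⇒ W
n=10: moves to 9(W), 8(W), 7(W), 6(W); every one is W ⇒ L
n=11: can move to 10, which is L ⇒ W
n=12: can move to 10, which is L ⇒ W
n=13: can move to 10, which is L ⇒ W
n=14: can move to 10, which is L ⇒ W
n=15: moves to 14(W), 13(W), 12(W), 11(W); every one is W ⇒ L
n=16: can move to 15, which is L ⇒ W
n=17: can move to 15, which is L ⇒ W
n=18: can move to 15, which is L ⇒ W
n=19: can move to 15, which is L ⇒ W
n=20: moves to 19(W), 18(W), 17(W), 16(W); every one is W ⇒ L
n=21: can move to 20, which is L ⇒ W
n=22: can move to 20, which is L ⇒ W
n=23: can move to 20, which is L ⇒ W
n=24: can move to 20, which is L ⇒ W
n=25: moves to 24(W), 23(W), 22(W), 21(W); every one is W ⇒ L
n=26: can move to 25, which is L ⇒ W
n=27: can move to 25, which is L ⇒ W
n=28: can move to 25, which is L ⇒ W

22: W, 28: W, 20: L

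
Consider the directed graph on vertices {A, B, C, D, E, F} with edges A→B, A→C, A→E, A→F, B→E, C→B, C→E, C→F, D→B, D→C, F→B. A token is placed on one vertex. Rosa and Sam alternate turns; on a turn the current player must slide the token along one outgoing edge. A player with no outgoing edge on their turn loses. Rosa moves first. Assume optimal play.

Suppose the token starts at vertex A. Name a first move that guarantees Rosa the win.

Label each position W (a win for the player to move) or L (a loss). A position with no legal move is L; any other position is W exactly when some move reaches an L, and L when every move reaches a W.
Every edge goes from a vertex to one that appears earlier in the order E, B, F, C, A, D, so processing vertices in that order labels each vertex after all of its successors.
E: no outgoing edge → L
B: reaches L-position E → W
F: only reaches B(W), which is W → L
C: reaches L-position F → W
A: reaches L-position F → W
D: only reaches C(W), B(W), all W → L
From A, the L positions reachable in one move are: F, E. Any move reaching one of these is winning.

Move to F.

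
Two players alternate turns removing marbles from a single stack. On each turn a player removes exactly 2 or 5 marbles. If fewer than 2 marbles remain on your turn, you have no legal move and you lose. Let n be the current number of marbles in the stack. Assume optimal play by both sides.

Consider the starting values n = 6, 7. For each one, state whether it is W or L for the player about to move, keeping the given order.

6: W, 7: L

Build the W/L table. Terminal = L. A non-terminal position is W if it has a move to some L; otherwise it is L.
n=0: no move → L
n=1: no move → L
n=2: can move to 0, which is L ⇒ W
n=3: can move to 1, which is L ⇒ W
n=4: the only move is to 2(W), a W ⇒ L
n=5: can move to 0, which is L ⇒ W
n=6: can move to 4, which is L ⇒ W
n=7: moves to 5(W), 2(W); every one is W ⇒ L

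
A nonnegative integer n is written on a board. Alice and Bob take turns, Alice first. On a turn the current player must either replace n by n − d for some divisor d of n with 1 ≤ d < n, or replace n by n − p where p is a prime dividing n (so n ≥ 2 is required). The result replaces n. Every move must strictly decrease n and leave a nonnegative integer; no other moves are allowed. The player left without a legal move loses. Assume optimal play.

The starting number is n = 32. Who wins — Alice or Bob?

Classify positions by backward induction: terminal positions (no move available) are L. From any other position, the mover wins iff some move reaches an L.
n=0: no move → L
n=1: no move → L
n=2: can move to 0, which is L ⇒ W
n=3: can move to 0, which is L ⇒ W
n=4: moves to 2(W), 3(W); every one is W ⇒ L
n=5: can move to 0, which is L ⇒ W
n=6: can move to 4, which is L ⇒ W
n=7: can move to 0, which is L ⇒ W
n=8: can move to 4, which is L ⇒ W
n=9: moves to 6(W), 8(W); every one is W ⇒ L
n=10: can move to 9, which is L ⇒ W
n=11: can move to 0, which is L ⇒ W
n=12: can move to 9, which is L ⇒ W
n=13: can move to 0, which is L ⇒ W
n=14: moves to 7(W), 12(W), 13(W); every one is W ⇒ L
n=15: can move to 14, which is L ⇒ W
n=16: can move to 14, which is L ⇒ W
n=17: can move to 0, which is L ⇒ W
n=18: can move to 9, which is L ⇒ W
n=19: can move to 0, which is L ⇒ W
n=20: moves to 10(W), 15(W), 16(W), 18(W), 19(W); every one is W ⇒ L
n=21: can move to 14, which is L ⇒ W
n=22: can move to 20, which is L ⇒ W
n=23: can move to 0, which is L ⇒ W
n=24: can move to 20, which is L ⇒ W
n=25: can move to 20, which is L ⇒ W
n=26: moves to 13(W), 24(W), 25(W); every one is W ⇒ L
n=27: can move to 26, which is L ⇒ W
n=28: can move to 14, which is L ⇒ W
n=29: can move to 0, which is L ⇒ W
n=30: can move to 20, which is L ⇒ W
n=31: can move to 0, which is L ⇒ W
n=32: moves to 16(W), 24(W), 28(W), 30(W), 31(W); every one is W ⇒ L
Every move from 32 reaches a W position, so the mover loses.

Bob wins.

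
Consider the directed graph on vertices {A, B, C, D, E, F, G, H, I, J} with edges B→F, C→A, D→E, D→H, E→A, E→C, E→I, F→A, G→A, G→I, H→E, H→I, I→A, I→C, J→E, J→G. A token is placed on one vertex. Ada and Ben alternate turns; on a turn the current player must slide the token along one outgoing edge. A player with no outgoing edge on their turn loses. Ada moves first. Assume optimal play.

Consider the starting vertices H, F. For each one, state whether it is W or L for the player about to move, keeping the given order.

H: L, F: W

Use the standard recursion: the mover loses at a terminal position; elsewhere, the mover wins exactly when some move hands the opponent an L position.
Every edge goes from a vertex to one that appears earlier in the order A, C, I, E, H, G, J, D, F, B, so processing vertices in that order labels each vertex after all of its successors.
A: no outgoing edge → L
C: W (go to A, an L position)
I: W (go to A, an L position)
E: W (go to A, an L position)
H: L (options E(W), I(W) are all W)
G: W (go to A, an L position)
J: L (options G(W), E(W) are all W)
D: W (go to H, an L position)
F: W (go to A, an L position)
B: L (sole option F(W) is W)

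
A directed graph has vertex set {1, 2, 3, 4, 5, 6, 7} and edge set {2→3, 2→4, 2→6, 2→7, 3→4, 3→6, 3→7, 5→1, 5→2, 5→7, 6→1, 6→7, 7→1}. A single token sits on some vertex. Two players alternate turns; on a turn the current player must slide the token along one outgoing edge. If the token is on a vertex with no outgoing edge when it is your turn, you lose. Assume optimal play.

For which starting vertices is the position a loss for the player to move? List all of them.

Work bottom-up. With no move the player to move loses. Otherwise the position is W if at least one move leads to an L position for the opponent, and L if every move leads to a W.
Every edge goes from a vertex to one that appears earlier in the order 4, 1, 7, 6, 3, 2, 5, so processing vertices in that order labels each vertex after all of its successors.
4: no outgoing edge → L
1: no outgoing edge → L
7: →1(L), so W
6: →1(L), so W
3: →4(L), so W
2: →4(L), so W
5: →1(L), so W
Reading off the rows marked L gives the requested list; there are 2 such vertices.

1, 4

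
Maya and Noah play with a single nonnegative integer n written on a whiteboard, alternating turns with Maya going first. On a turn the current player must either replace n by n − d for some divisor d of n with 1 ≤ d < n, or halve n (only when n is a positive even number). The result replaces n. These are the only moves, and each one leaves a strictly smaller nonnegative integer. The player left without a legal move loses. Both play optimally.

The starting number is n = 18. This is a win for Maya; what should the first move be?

Move to 9.

Label each position W (a win for the player to move) or L (a loss). A position with no legal move is L; any other position is W exactly when some move reaches an L, and L when every move reaches a W.
n=0: no move → L
n=1: no move → L
n=2: can move to 1, which is L ⇒ W
n=3: the only move is to 2(W), a W ⇒ L
n=4: can move to 3, which is L ⇒ W
n=5: the only move is to 4(W), a W ⇒ L
n=6: can move to 3, which is L ⇒ W
n=7: the only move is to 6(W), a W ⇒ L
n=8: can move to 7, which is L ⇒ W
n=9: moves to 6(W), 8(W); every one is W ⇒ L
n=10: can move to 5, which is L ⇒ W
n=11: the only move is to 10(W), a W ⇒ L
n=12: can move to 9, which is L ⇒ W
n=13: the only move is to 12(W), a W ⇒ L
n=14: can move to 7, which is L ⇒ W
n=15: moves to 10(W), 12(W), 14(W); every one is W ⇒ L
n=16: can move to 15, which is L ⇒ W
n=17: the only move is to 16(W), a W ⇒ L
n=18: can move to 9, which is L ⇒ W
From 18, the L positions reachable in one move are: 9, 15, 17. Any move reaching one of these is winning.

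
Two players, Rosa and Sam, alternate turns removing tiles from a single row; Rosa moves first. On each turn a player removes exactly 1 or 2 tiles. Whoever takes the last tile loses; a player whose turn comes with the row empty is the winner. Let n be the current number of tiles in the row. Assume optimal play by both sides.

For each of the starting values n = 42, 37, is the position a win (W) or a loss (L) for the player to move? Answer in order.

Work bottom-up. With no move the player to move wins. Otherwise the position is W if at least one move leads to an L position for the opponent, and L if every move leads to a W.
n=0: no move; the opponent has just taken the last tile and therefore loses → W
n=1: L (sole option 0(W) is W)
n=2: W (go to 1, an L position)
n=3: W (go to 1, an L position)
n=4: L (options 3(W), 2(W) are all W)
n=5: W (go to 4, an L position)
n=6: W (go to 4, an L position)
n=7: L (options 6(W), 5(W) are all W)
n=8: W (go to 7, an L position)
n=9: W (go to 7, an L position)
n=10: L (options 9(W), 8(W) are all W)
n=11: W (go to 10, an L position)
n=12: W (go to 10, an L position)
n=13: L (options 12(W), 11(W) are all W)
n=14: W (go to 13, an L position)
n=15: W (go to 13, an L position)
n=16: L (options 15(W), 14(W) are all W)
n=17: W (go to 16, an L position)
n=18: W (go to 16, an L position)
n=19: L (options 18(W), 17(W) are all W)
n=20: W (go to 19, an L position)
n=21: W (go to 19, an L position)
n=22: L (options 21(W), 20(W) are all W)
n=23: W (go to 22, an L position)
n=24: W (go to 22, an L position)
n=25: L (options 24(W), 23(W) are all W)
n=26: W (go to 25, an L position)
n=27: W (go to 25, an L position)
n=28: L (options 27(W), 26(W) are all W)
n=29: W (go to 28, an L position)
n=30: W (go to 28, an L position)
n=31: L (options 30(W), 29(W) are all W)
n=32: W (go to 31, an L position)
n=33: W (go to 31, an L position)
n=34: L (options 33(W), 32(W) are all W)
n=35: W (go to 34, an L position)
n=36: W (go to 34, an L position)
n=37: L (options 36(W), 35(W) are all W)
n=38: W (go to 37, an L position)
n=39: W (go to 37, an L position)
n=40: L (options 39(W), 38(W) are all W)
n=41: W (go to 40, an L position)
n=42: W (go to 40, an L position)

42: W, 37: L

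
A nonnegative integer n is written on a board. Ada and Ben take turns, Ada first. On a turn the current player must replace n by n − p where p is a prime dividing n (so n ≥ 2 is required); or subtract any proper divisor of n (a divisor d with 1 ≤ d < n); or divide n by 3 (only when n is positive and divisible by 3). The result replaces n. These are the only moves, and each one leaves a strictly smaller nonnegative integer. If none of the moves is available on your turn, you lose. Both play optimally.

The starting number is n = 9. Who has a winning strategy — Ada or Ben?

Use the standard recursion: the mover loses at a terminal position; elsewhere, the mover wins exactly when some move hands the opponent an L position.
n=0: no move → L
n=1: no move → L
n=2: reaches L-position 0 → W
n=3: reaches L-position 0 → W
n=4: only reaches 2(W), 3(W), all W → L
n=5: reaches L-position 0 → W
n=6: reaches L-position 4 → W
n=7: reaches L-position 0 → W
n=8: reaches L-position 4 → W
n=9: only reaches 3(W), 6(W), 8(W), all W → L
The starting position 9 is L: whatever Ada does, the opponent receives a W position.

Ben wins.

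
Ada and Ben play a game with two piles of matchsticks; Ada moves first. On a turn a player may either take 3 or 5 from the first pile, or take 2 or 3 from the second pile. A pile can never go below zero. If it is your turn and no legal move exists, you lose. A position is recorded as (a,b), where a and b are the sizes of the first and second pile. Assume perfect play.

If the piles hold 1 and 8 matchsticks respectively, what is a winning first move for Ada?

Compute win/loss labels from the base case upward. A position with no move is L. Any other position is W if it can reach an L in one move, else L.
No move ever increases a pile, so every position that can arise here has a ≤ 1 and b ≤ 8; it is enough to label the cells with 0 ≤ a ≤ 1 and 0 ≤ b ≤ 8.
Every move lowers a or b (never raises either), so fill the grid row by row in increasing a, and left to right within a row: each cell's successors are then already labelled.
      b=0  b=1  b=2  b=3  b=4  b=5  b=6  b=7  b=8
a=0:    L    L    W    W    W    L    L    W    W
a=1:    L    L    W    W    W    L    L    W    W
Cells with no legal move (terminal, hence L): (0,0), (0,1), (1,0), (1,1).
The remaining L cells, each justified by listing all of its moves:
(0,5): only reaches (0,3)(W), (0,2)(W), all W → L
(0,6): only reaches (0,4)(W), (0,3)(W), all W → L
(1,5): only reaches (1,3)(W), (1,2)(W), all W → L
(1,6): only reaches (1,4)(W), (1,3)(W), all W → L
Every other cell has at least one move into one of the L cells above, so it is W.
From (1,8), the L positions reachable in one move are: (1,6), (1,5). Any move reaching one of these is winning.

Move to (1,6).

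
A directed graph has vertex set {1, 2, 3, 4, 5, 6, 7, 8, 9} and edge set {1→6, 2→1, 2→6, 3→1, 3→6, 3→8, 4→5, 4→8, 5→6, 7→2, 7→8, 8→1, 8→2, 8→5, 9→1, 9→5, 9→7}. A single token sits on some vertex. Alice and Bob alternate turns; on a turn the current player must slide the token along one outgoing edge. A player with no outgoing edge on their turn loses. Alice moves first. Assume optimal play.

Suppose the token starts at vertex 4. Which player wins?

Alice wins.

Compute win/loss labels from the base case upward. A position with no move is L. Any other position is W if it can reach an L in one move, else L.
Every edge goes from a vertex to one that appears earlier in the order 6, 1, 5, 2, 8, 7, 9, 4, 3, so processing vertices in that order labels each vertex after all of its successors.
6: no outgoing edge → L
1: →6(L), so W
5: →6(L), so W
2: →6(L), so W
8: →2(W), 5(W), 1(W) — all W, so L
7: →8(L), so W
9: →7(W), 5(W), 1(W) — all W, so L
4: →8(L), so W
3: →8(L), so W
The starting position 4 is W: Alice should move to 8, handing over an L position.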